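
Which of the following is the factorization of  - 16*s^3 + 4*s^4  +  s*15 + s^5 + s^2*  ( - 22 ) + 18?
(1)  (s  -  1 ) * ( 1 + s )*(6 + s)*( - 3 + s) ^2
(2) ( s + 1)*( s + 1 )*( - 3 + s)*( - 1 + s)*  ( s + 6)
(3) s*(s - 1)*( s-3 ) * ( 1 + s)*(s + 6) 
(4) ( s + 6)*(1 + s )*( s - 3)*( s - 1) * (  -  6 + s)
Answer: 2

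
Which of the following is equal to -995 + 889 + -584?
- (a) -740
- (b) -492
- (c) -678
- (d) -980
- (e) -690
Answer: e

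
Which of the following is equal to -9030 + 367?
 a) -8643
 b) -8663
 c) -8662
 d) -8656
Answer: b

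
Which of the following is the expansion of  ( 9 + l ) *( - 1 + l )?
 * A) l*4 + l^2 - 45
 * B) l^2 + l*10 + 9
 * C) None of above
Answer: C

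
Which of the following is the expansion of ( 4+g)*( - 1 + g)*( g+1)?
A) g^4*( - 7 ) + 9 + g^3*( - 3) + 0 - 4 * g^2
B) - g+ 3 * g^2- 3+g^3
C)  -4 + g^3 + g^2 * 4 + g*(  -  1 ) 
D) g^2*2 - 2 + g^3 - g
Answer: C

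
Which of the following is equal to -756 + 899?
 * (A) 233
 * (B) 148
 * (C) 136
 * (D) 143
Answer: D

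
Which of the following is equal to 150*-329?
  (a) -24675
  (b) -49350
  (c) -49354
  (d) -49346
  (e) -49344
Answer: b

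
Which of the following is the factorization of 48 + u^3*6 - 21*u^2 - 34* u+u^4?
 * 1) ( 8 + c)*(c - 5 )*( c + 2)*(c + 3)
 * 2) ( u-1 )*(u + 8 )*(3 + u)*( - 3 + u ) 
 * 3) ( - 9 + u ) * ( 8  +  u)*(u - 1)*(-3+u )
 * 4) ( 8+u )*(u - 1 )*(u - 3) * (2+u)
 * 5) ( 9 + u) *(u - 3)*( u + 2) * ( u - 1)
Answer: 4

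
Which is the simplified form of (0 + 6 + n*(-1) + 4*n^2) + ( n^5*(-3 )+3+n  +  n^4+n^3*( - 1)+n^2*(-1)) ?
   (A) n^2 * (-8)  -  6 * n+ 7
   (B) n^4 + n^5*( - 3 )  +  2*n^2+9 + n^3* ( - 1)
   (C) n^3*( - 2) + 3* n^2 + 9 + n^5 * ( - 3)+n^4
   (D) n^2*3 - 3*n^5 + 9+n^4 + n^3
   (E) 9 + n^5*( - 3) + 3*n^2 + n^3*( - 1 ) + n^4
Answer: E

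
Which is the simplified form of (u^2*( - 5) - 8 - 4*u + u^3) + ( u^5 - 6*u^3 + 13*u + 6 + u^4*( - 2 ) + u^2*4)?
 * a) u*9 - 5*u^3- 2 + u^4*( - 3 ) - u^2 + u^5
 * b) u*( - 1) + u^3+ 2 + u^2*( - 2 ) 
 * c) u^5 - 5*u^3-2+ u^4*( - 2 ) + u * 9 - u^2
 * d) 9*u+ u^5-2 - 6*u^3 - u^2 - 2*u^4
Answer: c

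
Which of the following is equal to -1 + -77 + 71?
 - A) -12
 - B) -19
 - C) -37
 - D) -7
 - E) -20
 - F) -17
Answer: D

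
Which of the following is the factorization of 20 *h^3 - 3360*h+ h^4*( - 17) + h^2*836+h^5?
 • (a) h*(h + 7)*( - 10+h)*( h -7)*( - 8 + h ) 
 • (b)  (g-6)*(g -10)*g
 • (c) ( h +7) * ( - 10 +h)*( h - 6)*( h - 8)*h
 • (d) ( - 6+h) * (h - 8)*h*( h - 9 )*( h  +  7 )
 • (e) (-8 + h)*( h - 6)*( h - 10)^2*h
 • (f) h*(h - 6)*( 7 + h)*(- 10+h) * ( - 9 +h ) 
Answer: c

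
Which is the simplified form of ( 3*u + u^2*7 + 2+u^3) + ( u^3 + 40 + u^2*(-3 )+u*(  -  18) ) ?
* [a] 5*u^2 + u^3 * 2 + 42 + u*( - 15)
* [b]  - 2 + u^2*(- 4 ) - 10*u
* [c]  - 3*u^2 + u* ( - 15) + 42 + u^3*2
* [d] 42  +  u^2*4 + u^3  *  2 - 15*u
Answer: d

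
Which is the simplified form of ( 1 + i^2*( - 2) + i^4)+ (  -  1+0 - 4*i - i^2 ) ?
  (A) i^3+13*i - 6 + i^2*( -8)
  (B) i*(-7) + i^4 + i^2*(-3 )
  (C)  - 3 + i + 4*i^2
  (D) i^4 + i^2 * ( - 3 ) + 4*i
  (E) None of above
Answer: E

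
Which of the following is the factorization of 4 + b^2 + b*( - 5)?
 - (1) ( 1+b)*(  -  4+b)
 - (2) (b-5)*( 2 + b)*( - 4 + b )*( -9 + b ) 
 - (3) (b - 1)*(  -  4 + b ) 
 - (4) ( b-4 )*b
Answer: 3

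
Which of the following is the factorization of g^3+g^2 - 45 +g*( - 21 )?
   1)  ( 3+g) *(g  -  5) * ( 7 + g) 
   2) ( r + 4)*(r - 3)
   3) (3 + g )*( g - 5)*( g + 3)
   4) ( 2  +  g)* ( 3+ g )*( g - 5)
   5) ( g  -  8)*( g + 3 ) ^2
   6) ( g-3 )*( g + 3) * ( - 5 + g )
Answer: 3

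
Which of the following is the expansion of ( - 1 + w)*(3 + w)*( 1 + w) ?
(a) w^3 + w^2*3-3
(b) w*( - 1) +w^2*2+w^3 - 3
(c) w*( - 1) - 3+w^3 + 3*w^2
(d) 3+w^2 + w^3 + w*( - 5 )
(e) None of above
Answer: c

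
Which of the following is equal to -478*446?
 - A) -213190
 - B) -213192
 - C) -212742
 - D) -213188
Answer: D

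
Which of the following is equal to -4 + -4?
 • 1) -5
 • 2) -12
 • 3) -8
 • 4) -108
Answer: 3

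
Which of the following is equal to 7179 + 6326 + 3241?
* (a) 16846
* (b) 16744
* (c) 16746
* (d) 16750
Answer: c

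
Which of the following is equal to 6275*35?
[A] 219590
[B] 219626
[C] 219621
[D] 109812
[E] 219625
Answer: E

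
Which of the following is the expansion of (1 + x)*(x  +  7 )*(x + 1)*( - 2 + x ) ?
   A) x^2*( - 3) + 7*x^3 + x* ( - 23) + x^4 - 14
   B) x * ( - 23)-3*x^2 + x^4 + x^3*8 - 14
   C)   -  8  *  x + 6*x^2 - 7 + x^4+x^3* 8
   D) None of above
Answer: A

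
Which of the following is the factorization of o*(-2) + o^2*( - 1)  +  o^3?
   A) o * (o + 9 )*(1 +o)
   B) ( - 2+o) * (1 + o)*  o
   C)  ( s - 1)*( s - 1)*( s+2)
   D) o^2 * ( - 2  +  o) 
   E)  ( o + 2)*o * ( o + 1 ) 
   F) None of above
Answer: B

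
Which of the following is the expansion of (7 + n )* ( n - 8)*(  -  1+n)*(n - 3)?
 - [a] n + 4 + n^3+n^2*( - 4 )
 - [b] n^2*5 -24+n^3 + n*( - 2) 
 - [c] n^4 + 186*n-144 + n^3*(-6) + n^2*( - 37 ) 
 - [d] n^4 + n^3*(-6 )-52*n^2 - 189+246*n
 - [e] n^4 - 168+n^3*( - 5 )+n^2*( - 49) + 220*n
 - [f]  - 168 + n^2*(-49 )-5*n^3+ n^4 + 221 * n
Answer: f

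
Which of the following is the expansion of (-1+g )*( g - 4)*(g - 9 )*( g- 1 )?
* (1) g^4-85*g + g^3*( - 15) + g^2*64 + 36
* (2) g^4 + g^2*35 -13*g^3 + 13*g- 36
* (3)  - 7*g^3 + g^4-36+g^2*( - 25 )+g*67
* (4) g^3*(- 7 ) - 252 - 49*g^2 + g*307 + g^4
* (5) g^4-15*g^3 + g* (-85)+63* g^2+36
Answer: 5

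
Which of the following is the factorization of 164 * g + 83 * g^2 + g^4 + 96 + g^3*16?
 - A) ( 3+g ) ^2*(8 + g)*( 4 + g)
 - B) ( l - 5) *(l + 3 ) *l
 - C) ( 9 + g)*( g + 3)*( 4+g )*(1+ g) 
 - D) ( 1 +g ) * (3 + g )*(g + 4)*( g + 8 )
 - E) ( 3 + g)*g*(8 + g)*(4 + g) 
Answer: D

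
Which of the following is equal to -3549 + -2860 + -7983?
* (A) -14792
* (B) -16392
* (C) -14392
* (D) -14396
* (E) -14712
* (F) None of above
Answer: C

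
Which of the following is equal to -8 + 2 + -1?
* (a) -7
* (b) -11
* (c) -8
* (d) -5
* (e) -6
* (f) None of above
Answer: a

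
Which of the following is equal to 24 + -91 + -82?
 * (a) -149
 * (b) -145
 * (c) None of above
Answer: a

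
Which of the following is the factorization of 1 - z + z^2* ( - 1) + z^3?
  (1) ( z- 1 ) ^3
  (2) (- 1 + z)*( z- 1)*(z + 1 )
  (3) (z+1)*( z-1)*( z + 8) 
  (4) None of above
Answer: 2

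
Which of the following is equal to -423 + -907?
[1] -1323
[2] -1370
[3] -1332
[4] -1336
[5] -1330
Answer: 5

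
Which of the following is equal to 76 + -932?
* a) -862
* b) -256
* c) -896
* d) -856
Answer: d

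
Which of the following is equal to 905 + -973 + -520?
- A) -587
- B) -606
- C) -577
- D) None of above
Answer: D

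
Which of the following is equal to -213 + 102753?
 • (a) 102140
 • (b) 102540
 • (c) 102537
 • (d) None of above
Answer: b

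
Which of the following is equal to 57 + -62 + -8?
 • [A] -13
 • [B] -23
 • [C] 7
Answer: A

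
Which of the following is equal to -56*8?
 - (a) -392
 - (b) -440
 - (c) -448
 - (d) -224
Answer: c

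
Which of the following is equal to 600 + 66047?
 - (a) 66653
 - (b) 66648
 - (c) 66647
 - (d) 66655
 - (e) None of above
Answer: c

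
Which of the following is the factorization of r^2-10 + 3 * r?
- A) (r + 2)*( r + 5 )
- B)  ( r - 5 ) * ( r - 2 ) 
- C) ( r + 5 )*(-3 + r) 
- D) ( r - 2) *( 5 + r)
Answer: D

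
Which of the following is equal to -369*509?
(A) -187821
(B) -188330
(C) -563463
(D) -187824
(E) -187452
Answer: A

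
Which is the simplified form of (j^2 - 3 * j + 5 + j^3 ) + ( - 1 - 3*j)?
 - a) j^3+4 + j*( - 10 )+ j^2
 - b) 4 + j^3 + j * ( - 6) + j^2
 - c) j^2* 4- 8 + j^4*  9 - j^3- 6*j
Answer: b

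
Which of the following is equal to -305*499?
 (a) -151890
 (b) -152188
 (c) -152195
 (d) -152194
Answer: c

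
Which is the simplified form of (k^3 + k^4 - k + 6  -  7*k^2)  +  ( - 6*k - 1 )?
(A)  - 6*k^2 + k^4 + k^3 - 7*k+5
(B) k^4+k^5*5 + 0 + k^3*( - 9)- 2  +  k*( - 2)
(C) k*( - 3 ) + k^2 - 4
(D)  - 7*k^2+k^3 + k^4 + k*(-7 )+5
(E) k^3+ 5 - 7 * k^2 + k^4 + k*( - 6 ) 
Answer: D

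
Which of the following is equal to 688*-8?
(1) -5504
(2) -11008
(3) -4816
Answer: 1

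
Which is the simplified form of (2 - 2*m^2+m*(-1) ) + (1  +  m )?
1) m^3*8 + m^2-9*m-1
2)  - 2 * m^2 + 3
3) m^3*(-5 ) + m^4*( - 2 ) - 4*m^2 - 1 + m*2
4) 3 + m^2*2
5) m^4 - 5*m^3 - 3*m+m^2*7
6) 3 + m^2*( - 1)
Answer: 2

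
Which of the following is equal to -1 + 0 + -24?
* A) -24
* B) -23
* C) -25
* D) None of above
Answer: C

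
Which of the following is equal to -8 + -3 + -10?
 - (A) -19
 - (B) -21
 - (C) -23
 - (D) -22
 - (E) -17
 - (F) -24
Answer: B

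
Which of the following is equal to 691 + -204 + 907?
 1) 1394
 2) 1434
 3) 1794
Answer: 1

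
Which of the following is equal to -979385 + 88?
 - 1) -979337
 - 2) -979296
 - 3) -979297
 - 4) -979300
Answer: 3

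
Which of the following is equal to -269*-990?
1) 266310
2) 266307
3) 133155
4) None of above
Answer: 1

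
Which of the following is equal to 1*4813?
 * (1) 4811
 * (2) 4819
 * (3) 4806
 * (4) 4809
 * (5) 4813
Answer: 5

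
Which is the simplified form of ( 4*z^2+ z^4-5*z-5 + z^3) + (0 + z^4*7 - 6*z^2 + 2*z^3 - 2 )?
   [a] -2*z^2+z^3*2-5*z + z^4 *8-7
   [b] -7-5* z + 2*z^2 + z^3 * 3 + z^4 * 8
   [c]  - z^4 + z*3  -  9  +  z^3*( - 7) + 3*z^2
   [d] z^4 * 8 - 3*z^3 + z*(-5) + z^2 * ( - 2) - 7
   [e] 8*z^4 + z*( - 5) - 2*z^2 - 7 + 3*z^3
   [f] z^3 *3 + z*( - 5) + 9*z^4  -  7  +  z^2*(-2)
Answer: e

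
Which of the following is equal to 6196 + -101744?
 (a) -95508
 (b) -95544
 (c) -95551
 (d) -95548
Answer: d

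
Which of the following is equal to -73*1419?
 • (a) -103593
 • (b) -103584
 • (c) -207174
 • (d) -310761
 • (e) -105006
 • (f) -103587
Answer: f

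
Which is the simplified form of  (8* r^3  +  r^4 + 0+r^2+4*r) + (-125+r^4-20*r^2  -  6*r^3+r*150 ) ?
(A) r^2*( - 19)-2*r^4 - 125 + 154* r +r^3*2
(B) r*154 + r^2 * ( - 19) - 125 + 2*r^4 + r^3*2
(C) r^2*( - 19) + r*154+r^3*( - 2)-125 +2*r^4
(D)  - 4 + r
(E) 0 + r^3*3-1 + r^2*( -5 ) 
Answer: B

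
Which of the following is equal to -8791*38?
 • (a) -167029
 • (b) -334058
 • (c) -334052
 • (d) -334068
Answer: b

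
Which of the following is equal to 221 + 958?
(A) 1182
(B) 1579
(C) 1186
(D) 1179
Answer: D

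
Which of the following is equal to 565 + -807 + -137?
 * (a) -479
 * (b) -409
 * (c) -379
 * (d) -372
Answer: c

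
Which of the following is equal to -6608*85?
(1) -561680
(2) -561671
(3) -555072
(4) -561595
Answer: 1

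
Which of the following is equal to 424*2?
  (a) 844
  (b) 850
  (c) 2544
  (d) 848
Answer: d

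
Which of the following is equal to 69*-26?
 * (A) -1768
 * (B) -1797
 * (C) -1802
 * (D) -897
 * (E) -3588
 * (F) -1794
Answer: F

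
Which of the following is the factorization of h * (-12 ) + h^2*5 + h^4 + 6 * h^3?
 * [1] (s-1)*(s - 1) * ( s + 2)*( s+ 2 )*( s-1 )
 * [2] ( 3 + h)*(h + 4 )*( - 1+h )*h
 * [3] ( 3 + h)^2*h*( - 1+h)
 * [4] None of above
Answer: 2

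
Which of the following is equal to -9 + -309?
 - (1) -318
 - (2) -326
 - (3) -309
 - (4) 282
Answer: 1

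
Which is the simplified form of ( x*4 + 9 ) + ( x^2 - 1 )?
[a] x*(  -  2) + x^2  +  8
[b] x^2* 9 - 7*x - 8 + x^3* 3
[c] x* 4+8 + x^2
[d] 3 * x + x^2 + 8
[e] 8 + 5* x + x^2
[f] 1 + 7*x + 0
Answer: c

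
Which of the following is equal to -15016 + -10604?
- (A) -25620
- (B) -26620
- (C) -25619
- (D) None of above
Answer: A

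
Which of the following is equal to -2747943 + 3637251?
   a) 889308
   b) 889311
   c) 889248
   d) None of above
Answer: a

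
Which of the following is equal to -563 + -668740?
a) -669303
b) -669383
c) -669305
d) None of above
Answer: a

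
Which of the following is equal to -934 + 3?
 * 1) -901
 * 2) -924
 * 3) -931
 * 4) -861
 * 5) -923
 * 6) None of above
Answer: 3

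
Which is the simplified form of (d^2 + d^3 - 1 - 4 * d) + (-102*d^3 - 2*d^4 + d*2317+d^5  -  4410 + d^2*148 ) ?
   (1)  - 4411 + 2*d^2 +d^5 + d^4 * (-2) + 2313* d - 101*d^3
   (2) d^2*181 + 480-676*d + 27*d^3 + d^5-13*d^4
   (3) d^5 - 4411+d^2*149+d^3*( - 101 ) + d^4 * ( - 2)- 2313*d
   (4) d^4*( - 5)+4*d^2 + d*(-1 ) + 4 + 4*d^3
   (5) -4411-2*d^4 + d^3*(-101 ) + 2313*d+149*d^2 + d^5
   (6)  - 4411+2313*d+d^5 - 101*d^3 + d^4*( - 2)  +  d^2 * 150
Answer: 5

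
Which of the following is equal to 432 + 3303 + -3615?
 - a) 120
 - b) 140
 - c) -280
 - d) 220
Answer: a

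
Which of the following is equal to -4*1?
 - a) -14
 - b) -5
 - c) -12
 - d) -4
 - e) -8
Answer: d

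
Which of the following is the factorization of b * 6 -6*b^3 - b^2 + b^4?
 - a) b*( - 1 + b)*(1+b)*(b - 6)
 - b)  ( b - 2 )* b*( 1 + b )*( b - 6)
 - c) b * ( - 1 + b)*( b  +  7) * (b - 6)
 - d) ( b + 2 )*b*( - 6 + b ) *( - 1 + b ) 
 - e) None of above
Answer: a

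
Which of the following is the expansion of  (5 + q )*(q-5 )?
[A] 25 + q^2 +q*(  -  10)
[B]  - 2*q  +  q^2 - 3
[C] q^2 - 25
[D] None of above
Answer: C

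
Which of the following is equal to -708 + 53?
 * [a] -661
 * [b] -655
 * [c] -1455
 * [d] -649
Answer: b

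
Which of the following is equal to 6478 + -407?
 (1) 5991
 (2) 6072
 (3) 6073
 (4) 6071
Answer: 4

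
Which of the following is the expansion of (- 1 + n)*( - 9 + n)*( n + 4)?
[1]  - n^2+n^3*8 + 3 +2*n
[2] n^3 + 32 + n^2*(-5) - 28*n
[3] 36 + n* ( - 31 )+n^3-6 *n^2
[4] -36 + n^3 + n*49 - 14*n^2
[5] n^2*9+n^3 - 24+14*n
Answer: 3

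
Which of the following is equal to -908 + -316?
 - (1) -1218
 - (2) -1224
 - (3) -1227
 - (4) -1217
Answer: 2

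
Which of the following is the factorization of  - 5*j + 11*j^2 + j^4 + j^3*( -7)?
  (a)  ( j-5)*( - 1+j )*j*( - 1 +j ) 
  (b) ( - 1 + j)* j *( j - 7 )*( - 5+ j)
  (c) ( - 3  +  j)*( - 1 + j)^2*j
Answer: a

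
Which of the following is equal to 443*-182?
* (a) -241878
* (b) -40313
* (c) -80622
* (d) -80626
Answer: d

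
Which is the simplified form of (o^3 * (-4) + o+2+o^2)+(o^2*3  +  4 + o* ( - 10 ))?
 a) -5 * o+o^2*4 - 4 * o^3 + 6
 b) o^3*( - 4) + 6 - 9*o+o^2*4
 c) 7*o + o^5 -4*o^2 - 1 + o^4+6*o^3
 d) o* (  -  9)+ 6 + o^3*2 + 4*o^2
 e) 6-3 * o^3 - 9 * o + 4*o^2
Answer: b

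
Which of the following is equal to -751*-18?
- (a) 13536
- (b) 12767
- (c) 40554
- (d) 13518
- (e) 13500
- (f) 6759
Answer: d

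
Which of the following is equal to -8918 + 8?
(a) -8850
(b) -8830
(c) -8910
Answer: c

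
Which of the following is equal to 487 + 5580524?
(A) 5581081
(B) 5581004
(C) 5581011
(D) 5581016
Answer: C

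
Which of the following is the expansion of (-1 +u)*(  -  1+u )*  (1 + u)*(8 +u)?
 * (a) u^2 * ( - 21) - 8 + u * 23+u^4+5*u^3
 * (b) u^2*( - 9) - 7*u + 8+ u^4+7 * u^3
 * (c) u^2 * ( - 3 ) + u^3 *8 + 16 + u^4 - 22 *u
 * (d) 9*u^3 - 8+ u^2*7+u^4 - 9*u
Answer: b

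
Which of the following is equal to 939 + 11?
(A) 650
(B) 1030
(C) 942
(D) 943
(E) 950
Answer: E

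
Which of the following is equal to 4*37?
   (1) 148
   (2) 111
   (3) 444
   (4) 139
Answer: 1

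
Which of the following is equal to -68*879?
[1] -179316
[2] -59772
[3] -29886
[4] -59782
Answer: 2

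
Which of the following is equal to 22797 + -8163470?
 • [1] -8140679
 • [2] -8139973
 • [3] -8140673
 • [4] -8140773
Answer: 3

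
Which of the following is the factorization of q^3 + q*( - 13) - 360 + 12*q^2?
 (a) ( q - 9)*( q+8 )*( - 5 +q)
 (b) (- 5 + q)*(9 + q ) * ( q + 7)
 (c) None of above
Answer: c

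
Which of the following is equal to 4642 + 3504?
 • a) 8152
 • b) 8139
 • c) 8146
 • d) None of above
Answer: c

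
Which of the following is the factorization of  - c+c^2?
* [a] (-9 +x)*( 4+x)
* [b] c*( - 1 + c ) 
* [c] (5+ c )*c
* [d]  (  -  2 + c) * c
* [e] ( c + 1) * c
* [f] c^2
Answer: b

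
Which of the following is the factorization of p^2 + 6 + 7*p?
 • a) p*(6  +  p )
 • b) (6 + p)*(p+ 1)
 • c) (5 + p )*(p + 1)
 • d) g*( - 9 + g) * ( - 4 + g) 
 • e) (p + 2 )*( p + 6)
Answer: b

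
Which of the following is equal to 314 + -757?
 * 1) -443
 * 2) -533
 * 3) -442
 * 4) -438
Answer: 1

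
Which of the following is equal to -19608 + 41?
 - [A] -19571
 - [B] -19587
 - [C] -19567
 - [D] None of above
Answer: C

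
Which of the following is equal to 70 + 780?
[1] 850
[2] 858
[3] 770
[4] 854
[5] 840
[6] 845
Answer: 1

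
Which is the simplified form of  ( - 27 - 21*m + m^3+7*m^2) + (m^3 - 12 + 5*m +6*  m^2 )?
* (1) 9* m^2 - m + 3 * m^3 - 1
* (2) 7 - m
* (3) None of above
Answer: 3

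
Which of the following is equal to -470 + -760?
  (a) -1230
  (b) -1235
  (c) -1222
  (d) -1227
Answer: a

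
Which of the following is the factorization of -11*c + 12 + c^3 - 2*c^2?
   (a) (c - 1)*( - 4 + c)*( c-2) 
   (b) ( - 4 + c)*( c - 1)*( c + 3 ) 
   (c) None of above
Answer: b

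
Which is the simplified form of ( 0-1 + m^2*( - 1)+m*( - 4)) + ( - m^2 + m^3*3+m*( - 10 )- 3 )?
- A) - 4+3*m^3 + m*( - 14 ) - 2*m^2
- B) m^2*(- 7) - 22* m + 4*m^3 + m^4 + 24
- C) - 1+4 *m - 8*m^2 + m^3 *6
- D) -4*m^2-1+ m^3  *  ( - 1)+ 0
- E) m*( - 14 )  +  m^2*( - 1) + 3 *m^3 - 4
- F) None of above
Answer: A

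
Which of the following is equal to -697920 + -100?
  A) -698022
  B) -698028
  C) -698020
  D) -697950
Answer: C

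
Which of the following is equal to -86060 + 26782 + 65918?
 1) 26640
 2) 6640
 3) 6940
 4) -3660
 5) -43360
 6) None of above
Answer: 2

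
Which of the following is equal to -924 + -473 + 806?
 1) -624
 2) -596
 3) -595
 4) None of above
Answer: 4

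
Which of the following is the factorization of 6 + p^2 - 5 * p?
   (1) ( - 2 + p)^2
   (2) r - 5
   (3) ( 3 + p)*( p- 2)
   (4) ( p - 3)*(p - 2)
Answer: 4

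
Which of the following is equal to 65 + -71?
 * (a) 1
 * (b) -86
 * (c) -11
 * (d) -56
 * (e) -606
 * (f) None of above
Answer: f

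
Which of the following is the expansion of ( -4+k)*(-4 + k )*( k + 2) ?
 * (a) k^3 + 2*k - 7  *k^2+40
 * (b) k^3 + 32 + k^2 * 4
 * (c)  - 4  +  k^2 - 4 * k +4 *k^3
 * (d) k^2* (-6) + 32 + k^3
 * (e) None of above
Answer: d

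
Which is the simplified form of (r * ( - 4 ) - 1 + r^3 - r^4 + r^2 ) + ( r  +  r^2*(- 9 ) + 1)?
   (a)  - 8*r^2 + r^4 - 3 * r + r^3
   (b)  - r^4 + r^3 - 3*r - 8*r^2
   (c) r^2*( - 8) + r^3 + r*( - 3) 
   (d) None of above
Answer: b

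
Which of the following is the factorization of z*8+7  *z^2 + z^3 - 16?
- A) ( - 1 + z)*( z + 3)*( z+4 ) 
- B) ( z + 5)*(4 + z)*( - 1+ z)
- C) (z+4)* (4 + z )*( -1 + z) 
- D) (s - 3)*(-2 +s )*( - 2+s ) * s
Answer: C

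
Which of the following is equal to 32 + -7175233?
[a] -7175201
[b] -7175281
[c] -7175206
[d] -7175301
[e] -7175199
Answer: a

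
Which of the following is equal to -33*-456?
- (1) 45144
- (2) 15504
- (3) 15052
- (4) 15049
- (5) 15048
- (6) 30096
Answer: 5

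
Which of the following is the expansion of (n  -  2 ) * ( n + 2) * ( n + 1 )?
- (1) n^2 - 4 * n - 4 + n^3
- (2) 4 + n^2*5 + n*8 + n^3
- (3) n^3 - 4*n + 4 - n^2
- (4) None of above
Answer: 1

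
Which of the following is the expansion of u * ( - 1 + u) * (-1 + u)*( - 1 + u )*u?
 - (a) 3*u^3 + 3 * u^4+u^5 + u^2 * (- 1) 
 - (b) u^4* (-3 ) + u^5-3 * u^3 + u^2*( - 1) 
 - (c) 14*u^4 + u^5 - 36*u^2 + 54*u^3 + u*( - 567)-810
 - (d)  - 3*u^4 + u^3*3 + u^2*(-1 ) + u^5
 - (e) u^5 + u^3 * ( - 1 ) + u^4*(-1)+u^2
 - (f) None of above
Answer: d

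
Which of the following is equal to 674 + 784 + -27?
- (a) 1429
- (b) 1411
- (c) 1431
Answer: c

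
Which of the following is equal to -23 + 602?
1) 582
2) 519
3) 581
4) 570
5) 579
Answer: 5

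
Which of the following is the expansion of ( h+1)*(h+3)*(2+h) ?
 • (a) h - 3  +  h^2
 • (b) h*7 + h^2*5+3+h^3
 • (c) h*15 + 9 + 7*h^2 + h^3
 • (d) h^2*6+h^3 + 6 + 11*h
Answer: d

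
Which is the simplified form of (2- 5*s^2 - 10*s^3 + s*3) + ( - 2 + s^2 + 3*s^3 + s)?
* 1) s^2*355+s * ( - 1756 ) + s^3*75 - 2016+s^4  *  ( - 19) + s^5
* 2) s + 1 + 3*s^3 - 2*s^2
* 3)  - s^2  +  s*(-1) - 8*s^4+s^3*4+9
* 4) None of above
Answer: 4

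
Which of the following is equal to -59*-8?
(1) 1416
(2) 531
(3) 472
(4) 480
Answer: 3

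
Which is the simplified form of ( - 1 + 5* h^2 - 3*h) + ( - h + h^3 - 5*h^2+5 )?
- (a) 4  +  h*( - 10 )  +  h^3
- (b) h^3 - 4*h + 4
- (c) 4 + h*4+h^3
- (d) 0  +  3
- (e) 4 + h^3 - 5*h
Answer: b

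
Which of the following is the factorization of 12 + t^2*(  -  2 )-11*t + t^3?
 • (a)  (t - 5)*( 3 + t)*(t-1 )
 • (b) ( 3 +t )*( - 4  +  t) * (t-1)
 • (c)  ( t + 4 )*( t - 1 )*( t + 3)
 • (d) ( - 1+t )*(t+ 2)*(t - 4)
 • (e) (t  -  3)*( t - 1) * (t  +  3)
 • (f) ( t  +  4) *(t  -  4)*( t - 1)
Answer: b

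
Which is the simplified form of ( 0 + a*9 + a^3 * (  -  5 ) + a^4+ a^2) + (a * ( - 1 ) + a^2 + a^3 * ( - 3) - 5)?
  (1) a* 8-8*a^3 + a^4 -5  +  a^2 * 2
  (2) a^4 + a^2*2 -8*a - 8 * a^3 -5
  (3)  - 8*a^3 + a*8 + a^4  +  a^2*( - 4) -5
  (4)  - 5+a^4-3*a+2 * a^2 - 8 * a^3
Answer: 1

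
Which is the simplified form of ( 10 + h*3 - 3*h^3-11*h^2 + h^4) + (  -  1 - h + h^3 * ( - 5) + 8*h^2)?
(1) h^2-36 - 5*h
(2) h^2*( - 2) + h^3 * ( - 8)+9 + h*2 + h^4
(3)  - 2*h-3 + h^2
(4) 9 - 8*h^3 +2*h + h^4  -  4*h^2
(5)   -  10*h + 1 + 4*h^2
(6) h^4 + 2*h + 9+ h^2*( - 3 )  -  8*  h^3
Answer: 6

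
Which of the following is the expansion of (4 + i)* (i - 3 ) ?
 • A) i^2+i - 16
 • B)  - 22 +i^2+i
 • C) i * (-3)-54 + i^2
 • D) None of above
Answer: D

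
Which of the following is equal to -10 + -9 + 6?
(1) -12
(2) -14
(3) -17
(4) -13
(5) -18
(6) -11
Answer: 4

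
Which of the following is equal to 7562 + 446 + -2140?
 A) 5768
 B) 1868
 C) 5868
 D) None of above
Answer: C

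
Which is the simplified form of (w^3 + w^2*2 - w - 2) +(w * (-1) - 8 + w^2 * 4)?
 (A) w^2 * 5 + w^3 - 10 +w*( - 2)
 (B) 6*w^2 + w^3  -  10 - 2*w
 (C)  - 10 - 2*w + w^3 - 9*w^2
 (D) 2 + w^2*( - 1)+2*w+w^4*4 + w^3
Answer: B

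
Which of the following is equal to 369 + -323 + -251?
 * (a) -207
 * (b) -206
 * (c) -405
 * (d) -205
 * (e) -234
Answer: d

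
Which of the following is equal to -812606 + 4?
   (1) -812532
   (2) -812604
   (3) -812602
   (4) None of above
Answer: 3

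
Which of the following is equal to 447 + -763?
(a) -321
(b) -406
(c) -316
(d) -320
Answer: c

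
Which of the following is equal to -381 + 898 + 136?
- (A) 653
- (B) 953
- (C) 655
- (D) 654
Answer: A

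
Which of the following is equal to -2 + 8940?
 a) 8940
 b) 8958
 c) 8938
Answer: c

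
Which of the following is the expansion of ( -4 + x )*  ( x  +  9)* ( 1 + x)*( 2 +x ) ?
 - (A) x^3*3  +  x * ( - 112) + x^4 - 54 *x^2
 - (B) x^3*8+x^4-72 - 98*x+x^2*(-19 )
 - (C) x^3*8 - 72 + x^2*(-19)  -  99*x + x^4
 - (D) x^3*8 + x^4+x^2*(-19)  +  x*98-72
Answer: B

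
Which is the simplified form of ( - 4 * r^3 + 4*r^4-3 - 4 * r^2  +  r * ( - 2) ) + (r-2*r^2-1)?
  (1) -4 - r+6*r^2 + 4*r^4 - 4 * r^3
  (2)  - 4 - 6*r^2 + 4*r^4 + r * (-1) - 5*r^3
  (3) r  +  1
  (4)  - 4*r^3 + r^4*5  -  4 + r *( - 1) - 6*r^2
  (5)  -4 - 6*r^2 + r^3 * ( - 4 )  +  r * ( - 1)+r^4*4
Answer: 5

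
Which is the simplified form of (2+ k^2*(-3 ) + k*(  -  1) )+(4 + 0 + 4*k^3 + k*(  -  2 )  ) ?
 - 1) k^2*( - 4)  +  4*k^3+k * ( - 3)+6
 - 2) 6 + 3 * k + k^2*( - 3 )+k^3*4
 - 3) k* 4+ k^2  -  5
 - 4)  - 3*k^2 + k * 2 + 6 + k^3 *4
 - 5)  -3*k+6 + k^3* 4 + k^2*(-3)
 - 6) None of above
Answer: 5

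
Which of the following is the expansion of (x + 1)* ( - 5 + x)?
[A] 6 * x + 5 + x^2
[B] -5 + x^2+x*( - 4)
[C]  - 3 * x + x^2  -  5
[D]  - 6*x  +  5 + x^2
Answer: B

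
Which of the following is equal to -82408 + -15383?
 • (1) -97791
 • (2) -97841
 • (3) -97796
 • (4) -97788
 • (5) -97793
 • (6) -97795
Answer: 1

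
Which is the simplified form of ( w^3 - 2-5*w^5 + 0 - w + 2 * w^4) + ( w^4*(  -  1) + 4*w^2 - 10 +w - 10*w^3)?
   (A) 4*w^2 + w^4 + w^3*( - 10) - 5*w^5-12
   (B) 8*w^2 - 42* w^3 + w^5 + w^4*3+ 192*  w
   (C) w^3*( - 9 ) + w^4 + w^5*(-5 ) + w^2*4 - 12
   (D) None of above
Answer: C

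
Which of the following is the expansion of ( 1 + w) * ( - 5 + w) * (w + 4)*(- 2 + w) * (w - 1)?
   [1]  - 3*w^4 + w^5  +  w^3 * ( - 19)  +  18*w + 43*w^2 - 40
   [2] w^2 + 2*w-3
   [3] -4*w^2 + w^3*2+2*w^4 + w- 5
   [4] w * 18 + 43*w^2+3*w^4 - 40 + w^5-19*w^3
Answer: 1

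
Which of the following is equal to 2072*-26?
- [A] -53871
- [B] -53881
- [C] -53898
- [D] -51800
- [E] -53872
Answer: E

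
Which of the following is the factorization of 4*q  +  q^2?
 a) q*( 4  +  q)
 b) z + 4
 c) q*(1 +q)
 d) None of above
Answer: a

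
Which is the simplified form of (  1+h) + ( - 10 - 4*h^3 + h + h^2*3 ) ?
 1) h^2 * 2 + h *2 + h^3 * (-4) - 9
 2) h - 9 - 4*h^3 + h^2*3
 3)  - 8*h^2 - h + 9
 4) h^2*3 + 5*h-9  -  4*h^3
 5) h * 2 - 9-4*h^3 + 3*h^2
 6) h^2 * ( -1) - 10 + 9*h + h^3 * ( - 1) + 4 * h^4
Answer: 5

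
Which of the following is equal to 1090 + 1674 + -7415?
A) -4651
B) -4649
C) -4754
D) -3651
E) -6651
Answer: A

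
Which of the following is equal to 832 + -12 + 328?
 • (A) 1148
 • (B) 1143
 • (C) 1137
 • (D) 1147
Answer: A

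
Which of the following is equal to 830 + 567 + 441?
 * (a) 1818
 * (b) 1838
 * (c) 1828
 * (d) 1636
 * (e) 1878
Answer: b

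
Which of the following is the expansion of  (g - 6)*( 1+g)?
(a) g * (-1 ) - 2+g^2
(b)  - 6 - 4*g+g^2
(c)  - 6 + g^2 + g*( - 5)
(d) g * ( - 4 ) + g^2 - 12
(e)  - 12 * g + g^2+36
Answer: c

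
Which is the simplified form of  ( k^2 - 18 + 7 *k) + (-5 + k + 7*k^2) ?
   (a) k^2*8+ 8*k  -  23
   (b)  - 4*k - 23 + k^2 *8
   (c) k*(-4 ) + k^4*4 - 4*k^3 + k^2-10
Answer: a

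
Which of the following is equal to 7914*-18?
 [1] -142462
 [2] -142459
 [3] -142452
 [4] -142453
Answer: 3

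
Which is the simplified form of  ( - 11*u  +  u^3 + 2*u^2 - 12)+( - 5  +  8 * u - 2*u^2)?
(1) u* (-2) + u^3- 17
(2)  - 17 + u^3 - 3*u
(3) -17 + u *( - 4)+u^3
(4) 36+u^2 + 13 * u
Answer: 2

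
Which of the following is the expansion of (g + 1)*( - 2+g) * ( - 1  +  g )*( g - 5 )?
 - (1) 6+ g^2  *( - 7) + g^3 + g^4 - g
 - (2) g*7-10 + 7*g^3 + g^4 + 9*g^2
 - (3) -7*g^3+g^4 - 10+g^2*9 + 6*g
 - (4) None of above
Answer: 4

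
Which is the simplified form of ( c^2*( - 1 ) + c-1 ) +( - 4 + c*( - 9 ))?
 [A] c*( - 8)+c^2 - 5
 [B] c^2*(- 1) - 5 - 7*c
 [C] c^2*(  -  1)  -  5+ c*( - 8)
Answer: C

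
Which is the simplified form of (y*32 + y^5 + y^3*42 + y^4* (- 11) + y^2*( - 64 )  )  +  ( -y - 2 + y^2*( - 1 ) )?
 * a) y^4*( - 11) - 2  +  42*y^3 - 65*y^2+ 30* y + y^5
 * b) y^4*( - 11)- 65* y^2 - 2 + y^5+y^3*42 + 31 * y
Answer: b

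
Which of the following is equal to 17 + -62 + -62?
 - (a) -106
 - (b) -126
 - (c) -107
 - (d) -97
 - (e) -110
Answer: c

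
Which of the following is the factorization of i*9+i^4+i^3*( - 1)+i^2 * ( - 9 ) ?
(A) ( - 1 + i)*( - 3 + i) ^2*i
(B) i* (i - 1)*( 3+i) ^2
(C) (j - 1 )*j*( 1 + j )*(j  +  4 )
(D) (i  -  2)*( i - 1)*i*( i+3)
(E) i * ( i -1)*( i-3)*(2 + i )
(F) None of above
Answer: F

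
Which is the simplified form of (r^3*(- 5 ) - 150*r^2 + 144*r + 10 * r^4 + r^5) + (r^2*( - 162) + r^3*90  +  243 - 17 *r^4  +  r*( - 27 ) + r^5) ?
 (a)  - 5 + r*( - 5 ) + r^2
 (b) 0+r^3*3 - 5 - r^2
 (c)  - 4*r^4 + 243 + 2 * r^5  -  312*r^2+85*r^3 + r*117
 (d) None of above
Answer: d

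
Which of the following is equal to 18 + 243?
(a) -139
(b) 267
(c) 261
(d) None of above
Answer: c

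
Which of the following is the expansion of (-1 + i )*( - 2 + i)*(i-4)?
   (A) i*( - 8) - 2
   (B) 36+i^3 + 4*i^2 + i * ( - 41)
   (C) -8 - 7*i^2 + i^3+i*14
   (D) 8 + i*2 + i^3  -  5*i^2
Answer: C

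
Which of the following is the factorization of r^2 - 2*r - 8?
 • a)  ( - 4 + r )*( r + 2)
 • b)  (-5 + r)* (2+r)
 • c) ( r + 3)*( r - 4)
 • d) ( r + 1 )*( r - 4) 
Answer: a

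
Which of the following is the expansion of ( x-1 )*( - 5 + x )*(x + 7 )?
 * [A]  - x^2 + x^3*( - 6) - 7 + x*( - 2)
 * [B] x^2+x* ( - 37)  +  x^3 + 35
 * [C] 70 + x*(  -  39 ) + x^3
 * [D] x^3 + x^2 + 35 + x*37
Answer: B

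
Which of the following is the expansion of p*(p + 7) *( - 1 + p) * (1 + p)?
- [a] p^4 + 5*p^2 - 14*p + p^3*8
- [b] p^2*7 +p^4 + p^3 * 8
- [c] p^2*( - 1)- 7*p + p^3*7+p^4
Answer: c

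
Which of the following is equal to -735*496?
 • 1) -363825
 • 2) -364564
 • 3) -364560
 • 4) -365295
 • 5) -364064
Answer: 3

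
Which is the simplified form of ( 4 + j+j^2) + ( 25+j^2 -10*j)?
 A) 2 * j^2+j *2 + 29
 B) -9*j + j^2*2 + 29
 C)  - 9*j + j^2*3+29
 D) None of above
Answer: B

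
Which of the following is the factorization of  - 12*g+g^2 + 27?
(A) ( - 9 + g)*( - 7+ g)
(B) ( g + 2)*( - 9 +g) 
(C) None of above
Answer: C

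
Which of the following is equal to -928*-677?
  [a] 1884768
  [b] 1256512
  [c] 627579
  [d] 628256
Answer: d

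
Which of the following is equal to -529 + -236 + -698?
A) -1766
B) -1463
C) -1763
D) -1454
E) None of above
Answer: B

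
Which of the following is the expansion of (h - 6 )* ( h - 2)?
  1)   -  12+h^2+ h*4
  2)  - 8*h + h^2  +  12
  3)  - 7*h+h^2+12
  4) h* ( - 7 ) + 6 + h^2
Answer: 2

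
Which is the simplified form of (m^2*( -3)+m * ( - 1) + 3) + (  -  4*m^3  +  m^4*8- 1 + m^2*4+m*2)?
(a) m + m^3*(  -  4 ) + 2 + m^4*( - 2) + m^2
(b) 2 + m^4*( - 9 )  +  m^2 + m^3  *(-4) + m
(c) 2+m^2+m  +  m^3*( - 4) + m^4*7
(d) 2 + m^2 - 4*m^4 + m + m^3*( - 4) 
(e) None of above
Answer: e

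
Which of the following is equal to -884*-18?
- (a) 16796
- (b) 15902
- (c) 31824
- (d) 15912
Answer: d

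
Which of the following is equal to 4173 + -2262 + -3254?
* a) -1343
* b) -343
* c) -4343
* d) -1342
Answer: a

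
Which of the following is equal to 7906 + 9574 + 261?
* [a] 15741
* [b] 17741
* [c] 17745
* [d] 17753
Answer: b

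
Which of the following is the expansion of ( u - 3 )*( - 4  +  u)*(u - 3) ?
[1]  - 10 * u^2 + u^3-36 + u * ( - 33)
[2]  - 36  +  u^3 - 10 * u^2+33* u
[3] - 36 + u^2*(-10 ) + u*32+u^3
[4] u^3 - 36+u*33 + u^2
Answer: 2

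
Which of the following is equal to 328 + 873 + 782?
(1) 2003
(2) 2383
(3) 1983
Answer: 3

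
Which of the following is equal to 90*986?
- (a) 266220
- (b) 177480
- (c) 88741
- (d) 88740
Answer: d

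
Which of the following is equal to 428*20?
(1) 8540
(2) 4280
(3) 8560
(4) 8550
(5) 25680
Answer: 3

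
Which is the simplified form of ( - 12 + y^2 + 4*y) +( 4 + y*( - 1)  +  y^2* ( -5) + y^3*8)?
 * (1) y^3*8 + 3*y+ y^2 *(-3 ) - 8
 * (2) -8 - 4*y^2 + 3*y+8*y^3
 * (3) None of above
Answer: 2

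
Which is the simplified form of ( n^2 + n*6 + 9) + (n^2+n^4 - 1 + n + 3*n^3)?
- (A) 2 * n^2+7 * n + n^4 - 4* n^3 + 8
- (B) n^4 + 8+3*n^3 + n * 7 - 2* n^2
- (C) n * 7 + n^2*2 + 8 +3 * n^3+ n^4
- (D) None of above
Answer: C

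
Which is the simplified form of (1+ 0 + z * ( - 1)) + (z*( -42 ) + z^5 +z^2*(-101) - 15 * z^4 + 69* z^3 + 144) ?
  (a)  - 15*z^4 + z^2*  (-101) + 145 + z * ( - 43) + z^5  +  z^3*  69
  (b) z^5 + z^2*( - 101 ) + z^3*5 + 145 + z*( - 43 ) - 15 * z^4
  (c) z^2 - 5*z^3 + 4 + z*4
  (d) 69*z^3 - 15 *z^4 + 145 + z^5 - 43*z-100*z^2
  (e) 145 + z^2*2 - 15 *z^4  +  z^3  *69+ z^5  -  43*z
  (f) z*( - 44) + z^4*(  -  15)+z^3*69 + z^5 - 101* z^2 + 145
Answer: a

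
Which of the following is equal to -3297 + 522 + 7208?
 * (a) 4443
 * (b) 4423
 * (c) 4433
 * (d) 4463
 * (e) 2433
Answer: c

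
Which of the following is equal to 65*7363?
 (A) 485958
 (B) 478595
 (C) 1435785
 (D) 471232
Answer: B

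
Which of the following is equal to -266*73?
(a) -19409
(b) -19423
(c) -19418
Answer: c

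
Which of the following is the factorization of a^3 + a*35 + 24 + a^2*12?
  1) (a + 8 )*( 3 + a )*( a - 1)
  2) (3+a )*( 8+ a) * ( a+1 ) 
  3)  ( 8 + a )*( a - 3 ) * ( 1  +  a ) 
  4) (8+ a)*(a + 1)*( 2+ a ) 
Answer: 2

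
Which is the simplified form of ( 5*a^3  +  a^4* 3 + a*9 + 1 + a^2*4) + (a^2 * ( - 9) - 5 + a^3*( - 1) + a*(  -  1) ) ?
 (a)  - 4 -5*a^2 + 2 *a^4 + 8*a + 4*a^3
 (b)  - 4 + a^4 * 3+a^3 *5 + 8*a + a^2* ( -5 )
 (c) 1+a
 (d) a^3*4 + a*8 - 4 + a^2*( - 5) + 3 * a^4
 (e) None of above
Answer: d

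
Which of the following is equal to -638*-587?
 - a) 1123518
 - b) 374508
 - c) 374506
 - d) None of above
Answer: c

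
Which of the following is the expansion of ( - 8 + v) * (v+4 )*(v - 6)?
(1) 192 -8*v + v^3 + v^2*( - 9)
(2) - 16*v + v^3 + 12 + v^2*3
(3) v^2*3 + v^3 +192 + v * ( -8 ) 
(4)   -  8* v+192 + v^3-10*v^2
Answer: 4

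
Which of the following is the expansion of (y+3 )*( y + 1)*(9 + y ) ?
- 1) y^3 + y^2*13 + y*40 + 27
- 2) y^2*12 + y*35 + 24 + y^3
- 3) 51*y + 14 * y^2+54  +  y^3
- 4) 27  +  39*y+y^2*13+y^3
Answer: 4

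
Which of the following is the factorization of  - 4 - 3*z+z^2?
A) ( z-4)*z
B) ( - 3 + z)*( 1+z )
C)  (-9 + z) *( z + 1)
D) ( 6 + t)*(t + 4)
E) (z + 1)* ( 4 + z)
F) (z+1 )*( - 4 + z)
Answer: F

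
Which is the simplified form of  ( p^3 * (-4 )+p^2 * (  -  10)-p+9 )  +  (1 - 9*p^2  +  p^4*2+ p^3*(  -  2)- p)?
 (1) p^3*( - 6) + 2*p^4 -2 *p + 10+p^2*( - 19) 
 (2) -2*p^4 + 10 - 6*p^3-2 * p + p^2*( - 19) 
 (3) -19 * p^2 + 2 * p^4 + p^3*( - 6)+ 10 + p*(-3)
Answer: 1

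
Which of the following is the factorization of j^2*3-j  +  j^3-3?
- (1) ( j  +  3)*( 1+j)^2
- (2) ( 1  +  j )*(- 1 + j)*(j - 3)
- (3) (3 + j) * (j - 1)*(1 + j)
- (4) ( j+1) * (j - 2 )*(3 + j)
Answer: 3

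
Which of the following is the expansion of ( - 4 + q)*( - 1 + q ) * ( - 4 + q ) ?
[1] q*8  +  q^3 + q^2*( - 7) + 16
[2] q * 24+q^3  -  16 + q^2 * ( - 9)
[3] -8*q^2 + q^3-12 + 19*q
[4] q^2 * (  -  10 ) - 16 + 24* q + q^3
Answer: 2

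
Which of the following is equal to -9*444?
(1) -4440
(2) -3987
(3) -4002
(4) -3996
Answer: 4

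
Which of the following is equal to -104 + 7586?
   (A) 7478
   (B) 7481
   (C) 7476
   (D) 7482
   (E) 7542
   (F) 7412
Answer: D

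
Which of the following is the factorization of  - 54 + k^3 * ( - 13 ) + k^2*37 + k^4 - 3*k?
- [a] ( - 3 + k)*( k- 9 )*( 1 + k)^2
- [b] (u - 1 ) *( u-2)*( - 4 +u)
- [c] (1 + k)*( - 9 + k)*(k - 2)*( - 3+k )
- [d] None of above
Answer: c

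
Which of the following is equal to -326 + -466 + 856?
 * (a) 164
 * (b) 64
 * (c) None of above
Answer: b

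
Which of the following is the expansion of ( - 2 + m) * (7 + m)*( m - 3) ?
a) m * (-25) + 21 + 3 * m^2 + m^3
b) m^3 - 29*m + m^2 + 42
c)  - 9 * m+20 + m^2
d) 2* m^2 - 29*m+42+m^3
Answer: d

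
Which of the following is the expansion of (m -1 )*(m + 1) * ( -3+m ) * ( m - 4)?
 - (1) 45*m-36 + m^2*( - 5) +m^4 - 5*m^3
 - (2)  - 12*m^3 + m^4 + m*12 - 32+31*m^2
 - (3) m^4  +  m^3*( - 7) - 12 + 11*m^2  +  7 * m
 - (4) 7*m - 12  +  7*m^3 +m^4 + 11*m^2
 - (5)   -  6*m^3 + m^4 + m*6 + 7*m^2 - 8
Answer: 3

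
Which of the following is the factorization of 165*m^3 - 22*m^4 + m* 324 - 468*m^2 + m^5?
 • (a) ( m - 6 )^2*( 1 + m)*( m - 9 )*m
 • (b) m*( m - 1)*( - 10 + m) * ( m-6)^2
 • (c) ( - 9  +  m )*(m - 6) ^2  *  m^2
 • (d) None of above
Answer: d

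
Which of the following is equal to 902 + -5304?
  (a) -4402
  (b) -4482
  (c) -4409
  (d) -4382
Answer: a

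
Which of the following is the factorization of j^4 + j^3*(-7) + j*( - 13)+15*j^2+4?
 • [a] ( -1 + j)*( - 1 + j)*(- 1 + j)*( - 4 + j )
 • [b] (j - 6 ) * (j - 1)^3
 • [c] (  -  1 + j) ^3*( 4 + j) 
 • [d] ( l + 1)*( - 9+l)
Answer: a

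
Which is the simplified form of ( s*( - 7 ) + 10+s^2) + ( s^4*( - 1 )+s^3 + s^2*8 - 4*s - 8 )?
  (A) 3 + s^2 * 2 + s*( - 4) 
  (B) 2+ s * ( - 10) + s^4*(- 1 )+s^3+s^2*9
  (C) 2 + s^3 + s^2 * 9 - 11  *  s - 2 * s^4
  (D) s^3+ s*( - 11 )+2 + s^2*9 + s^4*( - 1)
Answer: D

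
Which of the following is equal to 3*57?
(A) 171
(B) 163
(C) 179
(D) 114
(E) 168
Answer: A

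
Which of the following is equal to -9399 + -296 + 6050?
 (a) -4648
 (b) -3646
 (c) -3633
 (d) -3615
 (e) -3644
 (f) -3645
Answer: f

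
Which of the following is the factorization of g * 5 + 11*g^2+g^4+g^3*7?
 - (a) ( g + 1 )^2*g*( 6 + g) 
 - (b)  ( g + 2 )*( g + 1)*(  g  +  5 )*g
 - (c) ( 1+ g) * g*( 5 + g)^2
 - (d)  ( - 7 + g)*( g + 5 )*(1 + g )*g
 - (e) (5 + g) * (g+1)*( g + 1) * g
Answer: e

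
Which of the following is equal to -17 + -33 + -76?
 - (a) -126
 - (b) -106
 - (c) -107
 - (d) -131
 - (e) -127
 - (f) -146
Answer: a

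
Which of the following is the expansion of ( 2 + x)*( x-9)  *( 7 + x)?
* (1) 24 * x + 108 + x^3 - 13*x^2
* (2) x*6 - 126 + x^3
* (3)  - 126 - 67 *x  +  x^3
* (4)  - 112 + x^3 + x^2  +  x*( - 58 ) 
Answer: 3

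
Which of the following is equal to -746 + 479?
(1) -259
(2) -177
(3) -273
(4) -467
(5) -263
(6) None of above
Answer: 6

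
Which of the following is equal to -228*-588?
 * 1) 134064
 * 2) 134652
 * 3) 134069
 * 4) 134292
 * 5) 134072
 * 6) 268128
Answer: 1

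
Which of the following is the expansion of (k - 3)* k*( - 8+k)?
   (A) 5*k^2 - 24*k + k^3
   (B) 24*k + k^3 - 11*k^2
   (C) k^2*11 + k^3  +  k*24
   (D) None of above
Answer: B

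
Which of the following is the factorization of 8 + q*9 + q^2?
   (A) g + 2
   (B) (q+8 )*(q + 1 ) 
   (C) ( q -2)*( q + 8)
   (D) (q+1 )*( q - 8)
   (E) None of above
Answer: B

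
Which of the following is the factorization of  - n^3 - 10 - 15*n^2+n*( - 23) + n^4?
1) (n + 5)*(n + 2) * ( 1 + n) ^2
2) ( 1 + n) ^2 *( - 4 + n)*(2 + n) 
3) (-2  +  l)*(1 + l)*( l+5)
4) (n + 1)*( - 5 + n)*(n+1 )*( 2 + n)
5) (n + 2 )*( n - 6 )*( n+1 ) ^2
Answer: 4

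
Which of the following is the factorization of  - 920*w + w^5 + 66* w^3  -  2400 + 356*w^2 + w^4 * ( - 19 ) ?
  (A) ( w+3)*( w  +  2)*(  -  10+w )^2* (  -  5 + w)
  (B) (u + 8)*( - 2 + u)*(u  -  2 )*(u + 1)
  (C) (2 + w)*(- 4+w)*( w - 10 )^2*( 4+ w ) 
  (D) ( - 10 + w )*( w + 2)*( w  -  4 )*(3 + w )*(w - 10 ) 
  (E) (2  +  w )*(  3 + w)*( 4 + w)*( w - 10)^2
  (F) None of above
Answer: D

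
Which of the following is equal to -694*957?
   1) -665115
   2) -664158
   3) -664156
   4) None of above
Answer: 2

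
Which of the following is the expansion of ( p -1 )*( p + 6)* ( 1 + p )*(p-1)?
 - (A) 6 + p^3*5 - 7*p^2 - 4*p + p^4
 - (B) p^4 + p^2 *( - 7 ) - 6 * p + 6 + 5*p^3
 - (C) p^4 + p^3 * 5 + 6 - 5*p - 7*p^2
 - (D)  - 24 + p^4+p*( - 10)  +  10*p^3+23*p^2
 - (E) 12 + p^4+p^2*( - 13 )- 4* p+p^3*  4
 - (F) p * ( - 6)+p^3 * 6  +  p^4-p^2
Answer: C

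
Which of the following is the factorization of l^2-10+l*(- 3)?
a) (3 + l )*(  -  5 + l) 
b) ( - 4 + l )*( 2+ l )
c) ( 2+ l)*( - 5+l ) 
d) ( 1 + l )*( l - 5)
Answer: c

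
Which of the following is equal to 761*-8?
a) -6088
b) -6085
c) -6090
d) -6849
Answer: a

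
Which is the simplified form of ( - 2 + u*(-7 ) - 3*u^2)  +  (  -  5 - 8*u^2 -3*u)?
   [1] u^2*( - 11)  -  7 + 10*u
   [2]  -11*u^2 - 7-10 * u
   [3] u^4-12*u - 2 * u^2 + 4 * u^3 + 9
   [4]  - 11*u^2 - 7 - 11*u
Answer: 2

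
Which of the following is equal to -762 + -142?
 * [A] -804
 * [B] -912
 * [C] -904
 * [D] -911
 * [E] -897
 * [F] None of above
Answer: C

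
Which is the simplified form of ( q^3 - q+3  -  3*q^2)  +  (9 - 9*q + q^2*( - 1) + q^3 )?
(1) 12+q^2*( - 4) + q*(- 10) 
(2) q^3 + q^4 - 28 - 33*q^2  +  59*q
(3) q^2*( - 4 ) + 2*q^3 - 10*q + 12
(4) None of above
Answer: 3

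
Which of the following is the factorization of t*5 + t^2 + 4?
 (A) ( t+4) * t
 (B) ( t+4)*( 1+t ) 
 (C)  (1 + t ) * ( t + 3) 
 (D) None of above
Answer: B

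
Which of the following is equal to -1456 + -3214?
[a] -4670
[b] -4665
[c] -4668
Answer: a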